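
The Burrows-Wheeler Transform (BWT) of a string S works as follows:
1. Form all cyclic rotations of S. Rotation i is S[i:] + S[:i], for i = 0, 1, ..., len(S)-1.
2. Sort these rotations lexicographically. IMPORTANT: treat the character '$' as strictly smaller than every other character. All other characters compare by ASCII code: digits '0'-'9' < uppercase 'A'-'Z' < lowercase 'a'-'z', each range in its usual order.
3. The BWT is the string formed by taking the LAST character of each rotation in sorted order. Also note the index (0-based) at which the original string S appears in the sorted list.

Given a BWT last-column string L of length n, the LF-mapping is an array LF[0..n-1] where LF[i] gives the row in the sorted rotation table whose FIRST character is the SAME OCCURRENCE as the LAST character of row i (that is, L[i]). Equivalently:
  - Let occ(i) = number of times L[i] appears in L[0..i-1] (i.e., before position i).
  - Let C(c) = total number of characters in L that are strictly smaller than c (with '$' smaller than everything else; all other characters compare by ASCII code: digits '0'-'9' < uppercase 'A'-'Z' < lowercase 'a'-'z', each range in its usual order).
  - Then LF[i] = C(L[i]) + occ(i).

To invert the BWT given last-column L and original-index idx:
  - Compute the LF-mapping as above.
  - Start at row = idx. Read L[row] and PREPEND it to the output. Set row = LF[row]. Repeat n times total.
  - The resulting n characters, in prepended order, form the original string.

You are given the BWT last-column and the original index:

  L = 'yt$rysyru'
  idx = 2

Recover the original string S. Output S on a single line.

LF mapping: 6 4 0 1 7 3 8 2 5
Walk LF starting at row 2, prepending L[row]:
  step 1: row=2, L[2]='$', prepend. Next row=LF[2]=0
  step 2: row=0, L[0]='y', prepend. Next row=LF[0]=6
  step 3: row=6, L[6]='y', prepend. Next row=LF[6]=8
  step 4: row=8, L[8]='u', prepend. Next row=LF[8]=5
  step 5: row=5, L[5]='s', prepend. Next row=LF[5]=3
  step 6: row=3, L[3]='r', prepend. Next row=LF[3]=1
  step 7: row=1, L[1]='t', prepend. Next row=LF[1]=4
  step 8: row=4, L[4]='y', prepend. Next row=LF[4]=7
  step 9: row=7, L[7]='r', prepend. Next row=LF[7]=2
Reversed output: rytrsuyy$

Answer: rytrsuyy$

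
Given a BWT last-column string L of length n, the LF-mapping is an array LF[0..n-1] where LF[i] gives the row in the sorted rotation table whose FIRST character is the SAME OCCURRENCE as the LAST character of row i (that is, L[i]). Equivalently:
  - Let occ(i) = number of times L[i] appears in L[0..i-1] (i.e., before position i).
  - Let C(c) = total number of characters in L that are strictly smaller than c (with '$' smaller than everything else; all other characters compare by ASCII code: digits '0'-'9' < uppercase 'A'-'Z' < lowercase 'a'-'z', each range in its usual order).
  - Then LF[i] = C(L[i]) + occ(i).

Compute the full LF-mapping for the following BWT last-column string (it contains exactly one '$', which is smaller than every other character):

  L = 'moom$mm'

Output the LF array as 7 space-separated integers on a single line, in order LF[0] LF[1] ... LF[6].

Answer: 1 5 6 2 0 3 4

Derivation:
Char counts: '$':1, 'm':4, 'o':2
C (first-col start): C('$')=0, C('m')=1, C('o')=5
L[0]='m': occ=0, LF[0]=C('m')+0=1+0=1
L[1]='o': occ=0, LF[1]=C('o')+0=5+0=5
L[2]='o': occ=1, LF[2]=C('o')+1=5+1=6
L[3]='m': occ=1, LF[3]=C('m')+1=1+1=2
L[4]='$': occ=0, LF[4]=C('$')+0=0+0=0
L[5]='m': occ=2, LF[5]=C('m')+2=1+2=3
L[6]='m': occ=3, LF[6]=C('m')+3=1+3=4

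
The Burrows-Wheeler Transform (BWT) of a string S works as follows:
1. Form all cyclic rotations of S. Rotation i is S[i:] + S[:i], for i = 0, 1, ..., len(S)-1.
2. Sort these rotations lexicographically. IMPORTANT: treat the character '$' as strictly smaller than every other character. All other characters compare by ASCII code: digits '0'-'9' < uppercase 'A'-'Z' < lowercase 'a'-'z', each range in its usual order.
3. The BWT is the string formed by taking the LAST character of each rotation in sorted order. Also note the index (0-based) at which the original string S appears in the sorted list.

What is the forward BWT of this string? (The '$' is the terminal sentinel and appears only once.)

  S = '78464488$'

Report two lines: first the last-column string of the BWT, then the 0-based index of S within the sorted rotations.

Answer: 86844$874
5

Derivation:
All 9 rotations (rotation i = S[i:]+S[:i]):
  rot[0] = 78464488$
  rot[1] = 8464488$7
  rot[2] = 464488$78
  rot[3] = 64488$784
  rot[4] = 4488$7846
  rot[5] = 488$78464
  rot[6] = 88$784644
  rot[7] = 8$7846448
  rot[8] = $78464488
Sorted (with $ < everything):
  sorted[0] = $78464488  (last char: '8')
  sorted[1] = 4488$7846  (last char: '6')
  sorted[2] = 464488$78  (last char: '8')
  sorted[3] = 488$78464  (last char: '4')
  sorted[4] = 64488$784  (last char: '4')
  sorted[5] = 78464488$  (last char: '$')
  sorted[6] = 8$7846448  (last char: '8')
  sorted[7] = 8464488$7  (last char: '7')
  sorted[8] = 88$784644  (last char: '4')
Last column: 86844$874
Original string S is at sorted index 5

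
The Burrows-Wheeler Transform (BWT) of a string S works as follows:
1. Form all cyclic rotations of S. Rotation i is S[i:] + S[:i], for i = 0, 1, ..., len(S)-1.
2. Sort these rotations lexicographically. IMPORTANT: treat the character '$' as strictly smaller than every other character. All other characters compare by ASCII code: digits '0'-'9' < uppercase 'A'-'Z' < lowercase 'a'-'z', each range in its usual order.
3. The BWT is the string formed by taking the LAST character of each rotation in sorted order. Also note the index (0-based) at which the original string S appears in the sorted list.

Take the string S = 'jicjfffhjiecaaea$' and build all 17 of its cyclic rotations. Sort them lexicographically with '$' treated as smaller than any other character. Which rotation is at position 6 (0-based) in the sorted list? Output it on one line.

Answer: ea$jicjfffhjiecaa

Derivation:
All 17 rotations (rotation i = S[i:]+S[:i]):
  rot[0] = jicjfffhjiecaaea$
  rot[1] = icjfffhjiecaaea$j
  rot[2] = cjfffhjiecaaea$ji
  rot[3] = jfffhjiecaaea$jic
  rot[4] = fffhjiecaaea$jicj
  rot[5] = ffhjiecaaea$jicjf
  rot[6] = fhjiecaaea$jicjff
  rot[7] = hjiecaaea$jicjfff
  rot[8] = jiecaaea$jicjfffh
  rot[9] = iecaaea$jicjfffhj
  rot[10] = ecaaea$jicjfffhji
  rot[11] = caaea$jicjfffhjie
  rot[12] = aaea$jicjfffhjiec
  rot[13] = aea$jicjfffhjieca
  rot[14] = ea$jicjfffhjiecaa
  rot[15] = a$jicjfffhjiecaae
  rot[16] = $jicjfffhjiecaaea
Sorted (with $ < everything):
  sorted[0] = $jicjfffhjiecaaea
  sorted[1] = a$jicjfffhjiecaae
  sorted[2] = aaea$jicjfffhjiec
  sorted[3] = aea$jicjfffhjieca
  sorted[4] = caaea$jicjfffhjie
  sorted[5] = cjfffhjiecaaea$ji
  sorted[6] = ea$jicjfffhjiecaa
  sorted[7] = ecaaea$jicjfffhji
  sorted[8] = fffhjiecaaea$jicj
  sorted[9] = ffhjiecaaea$jicjf
  sorted[10] = fhjiecaaea$jicjff
  sorted[11] = hjiecaaea$jicjfff
  sorted[12] = icjfffhjiecaaea$j
  sorted[13] = iecaaea$jicjfffhj
  sorted[14] = jfffhjiecaaea$jic
  sorted[15] = jicjfffhjiecaaea$
  sorted[16] = jiecaaea$jicjfffh
sorted[6] = ea$jicjfffhjiecaa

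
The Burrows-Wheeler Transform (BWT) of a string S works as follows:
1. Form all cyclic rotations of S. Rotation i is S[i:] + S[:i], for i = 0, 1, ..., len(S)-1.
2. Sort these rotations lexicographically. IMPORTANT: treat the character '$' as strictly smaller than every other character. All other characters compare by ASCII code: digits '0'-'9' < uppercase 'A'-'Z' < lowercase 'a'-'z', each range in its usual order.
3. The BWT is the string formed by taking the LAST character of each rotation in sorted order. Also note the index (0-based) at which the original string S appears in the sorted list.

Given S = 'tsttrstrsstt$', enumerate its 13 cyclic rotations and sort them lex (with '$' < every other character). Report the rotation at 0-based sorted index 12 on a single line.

All 13 rotations (rotation i = S[i:]+S[:i]):
  rot[0] = tsttrstrsstt$
  rot[1] = sttrstrsstt$t
  rot[2] = ttrstrsstt$ts
  rot[3] = trstrsstt$tst
  rot[4] = rstrsstt$tstt
  rot[5] = strsstt$tsttr
  rot[6] = trsstt$tsttrs
  rot[7] = rsstt$tsttrst
  rot[8] = sstt$tsttrstr
  rot[9] = stt$tsttrstrs
  rot[10] = tt$tsttrstrss
  rot[11] = t$tsttrstrsst
  rot[12] = $tsttrstrsstt
Sorted (with $ < everything):
  sorted[0] = $tsttrstrsstt
  sorted[1] = rsstt$tsttrst
  sorted[2] = rstrsstt$tstt
  sorted[3] = sstt$tsttrstr
  sorted[4] = strsstt$tsttr
  sorted[5] = stt$tsttrstrs
  sorted[6] = sttrstrsstt$t
  sorted[7] = t$tsttrstrsst
  sorted[8] = trsstt$tsttrs
  sorted[9] = trstrsstt$tst
  sorted[10] = tsttrstrsstt$
  sorted[11] = tt$tsttrstrss
  sorted[12] = ttrstrsstt$ts
sorted[12] = ttrstrsstt$ts

Answer: ttrstrsstt$ts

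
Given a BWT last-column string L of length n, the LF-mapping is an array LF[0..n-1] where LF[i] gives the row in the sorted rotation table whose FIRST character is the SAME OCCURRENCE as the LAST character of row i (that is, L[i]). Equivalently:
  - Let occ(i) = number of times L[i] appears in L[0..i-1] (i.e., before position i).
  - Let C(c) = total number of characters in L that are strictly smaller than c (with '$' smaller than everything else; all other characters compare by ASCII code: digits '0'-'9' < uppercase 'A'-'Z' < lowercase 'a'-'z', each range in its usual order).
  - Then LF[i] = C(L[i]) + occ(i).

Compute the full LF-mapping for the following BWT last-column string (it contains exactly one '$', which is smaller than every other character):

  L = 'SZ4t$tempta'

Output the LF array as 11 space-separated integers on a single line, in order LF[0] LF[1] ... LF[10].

Char counts: '$':1, '4':1, 'S':1, 'Z':1, 'a':1, 'e':1, 'm':1, 'p':1, 't':3
C (first-col start): C('$')=0, C('4')=1, C('S')=2, C('Z')=3, C('a')=4, C('e')=5, C('m')=6, C('p')=7, C('t')=8
L[0]='S': occ=0, LF[0]=C('S')+0=2+0=2
L[1]='Z': occ=0, LF[1]=C('Z')+0=3+0=3
L[2]='4': occ=0, LF[2]=C('4')+0=1+0=1
L[3]='t': occ=0, LF[3]=C('t')+0=8+0=8
L[4]='$': occ=0, LF[4]=C('$')+0=0+0=0
L[5]='t': occ=1, LF[5]=C('t')+1=8+1=9
L[6]='e': occ=0, LF[6]=C('e')+0=5+0=5
L[7]='m': occ=0, LF[7]=C('m')+0=6+0=6
L[8]='p': occ=0, LF[8]=C('p')+0=7+0=7
L[9]='t': occ=2, LF[9]=C('t')+2=8+2=10
L[10]='a': occ=0, LF[10]=C('a')+0=4+0=4

Answer: 2 3 1 8 0 9 5 6 7 10 4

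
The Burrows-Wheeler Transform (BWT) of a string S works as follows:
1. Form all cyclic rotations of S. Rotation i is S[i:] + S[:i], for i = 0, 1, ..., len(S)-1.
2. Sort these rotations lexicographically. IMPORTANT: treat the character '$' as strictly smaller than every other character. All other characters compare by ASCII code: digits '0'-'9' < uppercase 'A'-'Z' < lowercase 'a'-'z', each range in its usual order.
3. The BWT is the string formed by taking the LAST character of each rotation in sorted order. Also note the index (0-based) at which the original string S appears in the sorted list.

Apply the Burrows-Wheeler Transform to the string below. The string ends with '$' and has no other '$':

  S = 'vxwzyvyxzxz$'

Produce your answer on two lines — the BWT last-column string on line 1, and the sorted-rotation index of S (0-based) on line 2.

All 12 rotations (rotation i = S[i:]+S[:i]):
  rot[0] = vxwzyvyxzxz$
  rot[1] = xwzyvyxzxz$v
  rot[2] = wzyvyxzxz$vx
  rot[3] = zyvyxzxz$vxw
  rot[4] = yvyxzxz$vxwz
  rot[5] = vyxzxz$vxwzy
  rot[6] = yxzxz$vxwzyv
  rot[7] = xzxz$vxwzyvy
  rot[8] = zxz$vxwzyvyx
  rot[9] = xz$vxwzyvyxz
  rot[10] = z$vxwzyvyxzx
  rot[11] = $vxwzyvyxzxz
Sorted (with $ < everything):
  sorted[0] = $vxwzyvyxzxz  (last char: 'z')
  sorted[1] = vxwzyvyxzxz$  (last char: '$')
  sorted[2] = vyxzxz$vxwzy  (last char: 'y')
  sorted[3] = wzyvyxzxz$vx  (last char: 'x')
  sorted[4] = xwzyvyxzxz$v  (last char: 'v')
  sorted[5] = xz$vxwzyvyxz  (last char: 'z')
  sorted[6] = xzxz$vxwzyvy  (last char: 'y')
  sorted[7] = yvyxzxz$vxwz  (last char: 'z')
  sorted[8] = yxzxz$vxwzyv  (last char: 'v')
  sorted[9] = z$vxwzyvyxzx  (last char: 'x')
  sorted[10] = zxz$vxwzyvyx  (last char: 'x')
  sorted[11] = zyvyxzxz$vxw  (last char: 'w')
Last column: z$yxvzyzvxxw
Original string S is at sorted index 1

Answer: z$yxvzyzvxxw
1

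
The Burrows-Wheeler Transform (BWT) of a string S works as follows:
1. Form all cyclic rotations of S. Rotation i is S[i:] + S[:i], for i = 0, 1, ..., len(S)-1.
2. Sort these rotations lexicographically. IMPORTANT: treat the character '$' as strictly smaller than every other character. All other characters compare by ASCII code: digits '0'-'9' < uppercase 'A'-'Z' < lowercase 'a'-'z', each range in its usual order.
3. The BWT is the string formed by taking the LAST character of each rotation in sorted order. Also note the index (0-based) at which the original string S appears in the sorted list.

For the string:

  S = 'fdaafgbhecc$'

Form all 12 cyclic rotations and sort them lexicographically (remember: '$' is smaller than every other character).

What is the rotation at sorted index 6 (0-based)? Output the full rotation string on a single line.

All 12 rotations (rotation i = S[i:]+S[:i]):
  rot[0] = fdaafgbhecc$
  rot[1] = daafgbhecc$f
  rot[2] = aafgbhecc$fd
  rot[3] = afgbhecc$fda
  rot[4] = fgbhecc$fdaa
  rot[5] = gbhecc$fdaaf
  rot[6] = bhecc$fdaafg
  rot[7] = hecc$fdaafgb
  rot[8] = ecc$fdaafgbh
  rot[9] = cc$fdaafgbhe
  rot[10] = c$fdaafgbhec
  rot[11] = $fdaafgbhecc
Sorted (with $ < everything):
  sorted[0] = $fdaafgbhecc
  sorted[1] = aafgbhecc$fd
  sorted[2] = afgbhecc$fda
  sorted[3] = bhecc$fdaafg
  sorted[4] = c$fdaafgbhec
  sorted[5] = cc$fdaafgbhe
  sorted[6] = daafgbhecc$f
  sorted[7] = ecc$fdaafgbh
  sorted[8] = fdaafgbhecc$
  sorted[9] = fgbhecc$fdaa
  sorted[10] = gbhecc$fdaaf
  sorted[11] = hecc$fdaafgb
sorted[6] = daafgbhecc$f

Answer: daafgbhecc$f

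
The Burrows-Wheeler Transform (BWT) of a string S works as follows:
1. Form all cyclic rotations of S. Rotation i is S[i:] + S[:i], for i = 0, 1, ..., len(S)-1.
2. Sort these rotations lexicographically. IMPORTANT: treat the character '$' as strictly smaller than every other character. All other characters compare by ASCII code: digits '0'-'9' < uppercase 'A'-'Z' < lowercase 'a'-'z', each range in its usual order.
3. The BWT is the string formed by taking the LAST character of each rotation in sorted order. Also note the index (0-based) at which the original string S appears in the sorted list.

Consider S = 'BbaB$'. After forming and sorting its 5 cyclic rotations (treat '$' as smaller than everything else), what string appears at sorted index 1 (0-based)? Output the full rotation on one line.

All 5 rotations (rotation i = S[i:]+S[:i]):
  rot[0] = BbaB$
  rot[1] = baB$B
  rot[2] = aB$Bb
  rot[3] = B$Bba
  rot[4] = $BbaB
Sorted (with $ < everything):
  sorted[0] = $BbaB
  sorted[1] = B$Bba
  sorted[2] = BbaB$
  sorted[3] = aB$Bb
  sorted[4] = baB$B
sorted[1] = B$Bba

Answer: B$Bba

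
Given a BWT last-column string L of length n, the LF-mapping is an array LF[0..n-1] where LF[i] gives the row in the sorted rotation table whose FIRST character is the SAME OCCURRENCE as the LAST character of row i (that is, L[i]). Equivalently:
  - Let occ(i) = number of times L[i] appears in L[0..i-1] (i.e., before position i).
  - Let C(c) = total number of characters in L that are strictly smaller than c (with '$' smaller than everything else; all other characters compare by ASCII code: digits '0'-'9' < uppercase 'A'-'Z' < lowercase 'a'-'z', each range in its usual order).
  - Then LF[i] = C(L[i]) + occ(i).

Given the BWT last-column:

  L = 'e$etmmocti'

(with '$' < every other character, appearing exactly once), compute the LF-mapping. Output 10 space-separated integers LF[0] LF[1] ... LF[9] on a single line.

Answer: 2 0 3 8 5 6 7 1 9 4

Derivation:
Char counts: '$':1, 'c':1, 'e':2, 'i':1, 'm':2, 'o':1, 't':2
C (first-col start): C('$')=0, C('c')=1, C('e')=2, C('i')=4, C('m')=5, C('o')=7, C('t')=8
L[0]='e': occ=0, LF[0]=C('e')+0=2+0=2
L[1]='$': occ=0, LF[1]=C('$')+0=0+0=0
L[2]='e': occ=1, LF[2]=C('e')+1=2+1=3
L[3]='t': occ=0, LF[3]=C('t')+0=8+0=8
L[4]='m': occ=0, LF[4]=C('m')+0=5+0=5
L[5]='m': occ=1, LF[5]=C('m')+1=5+1=6
L[6]='o': occ=0, LF[6]=C('o')+0=7+0=7
L[7]='c': occ=0, LF[7]=C('c')+0=1+0=1
L[8]='t': occ=1, LF[8]=C('t')+1=8+1=9
L[9]='i': occ=0, LF[9]=C('i')+0=4+0=4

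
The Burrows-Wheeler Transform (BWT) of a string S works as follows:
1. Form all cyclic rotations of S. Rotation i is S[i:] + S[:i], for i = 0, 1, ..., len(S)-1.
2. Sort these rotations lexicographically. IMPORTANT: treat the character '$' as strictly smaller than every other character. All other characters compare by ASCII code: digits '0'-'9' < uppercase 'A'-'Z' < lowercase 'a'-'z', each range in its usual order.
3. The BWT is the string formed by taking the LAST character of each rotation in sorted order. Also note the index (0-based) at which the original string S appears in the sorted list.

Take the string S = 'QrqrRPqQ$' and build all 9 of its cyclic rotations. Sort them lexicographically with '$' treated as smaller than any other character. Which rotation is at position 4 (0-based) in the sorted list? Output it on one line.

Answer: RPqQ$Qrqr

Derivation:
All 9 rotations (rotation i = S[i:]+S[:i]):
  rot[0] = QrqrRPqQ$
  rot[1] = rqrRPqQ$Q
  rot[2] = qrRPqQ$Qr
  rot[3] = rRPqQ$Qrq
  rot[4] = RPqQ$Qrqr
  rot[5] = PqQ$QrqrR
  rot[6] = qQ$QrqrRP
  rot[7] = Q$QrqrRPq
  rot[8] = $QrqrRPqQ
Sorted (with $ < everything):
  sorted[0] = $QrqrRPqQ
  sorted[1] = PqQ$QrqrR
  sorted[2] = Q$QrqrRPq
  sorted[3] = QrqrRPqQ$
  sorted[4] = RPqQ$Qrqr
  sorted[5] = qQ$QrqrRP
  sorted[6] = qrRPqQ$Qr
  sorted[7] = rRPqQ$Qrq
  sorted[8] = rqrRPqQ$Q
sorted[4] = RPqQ$Qrqr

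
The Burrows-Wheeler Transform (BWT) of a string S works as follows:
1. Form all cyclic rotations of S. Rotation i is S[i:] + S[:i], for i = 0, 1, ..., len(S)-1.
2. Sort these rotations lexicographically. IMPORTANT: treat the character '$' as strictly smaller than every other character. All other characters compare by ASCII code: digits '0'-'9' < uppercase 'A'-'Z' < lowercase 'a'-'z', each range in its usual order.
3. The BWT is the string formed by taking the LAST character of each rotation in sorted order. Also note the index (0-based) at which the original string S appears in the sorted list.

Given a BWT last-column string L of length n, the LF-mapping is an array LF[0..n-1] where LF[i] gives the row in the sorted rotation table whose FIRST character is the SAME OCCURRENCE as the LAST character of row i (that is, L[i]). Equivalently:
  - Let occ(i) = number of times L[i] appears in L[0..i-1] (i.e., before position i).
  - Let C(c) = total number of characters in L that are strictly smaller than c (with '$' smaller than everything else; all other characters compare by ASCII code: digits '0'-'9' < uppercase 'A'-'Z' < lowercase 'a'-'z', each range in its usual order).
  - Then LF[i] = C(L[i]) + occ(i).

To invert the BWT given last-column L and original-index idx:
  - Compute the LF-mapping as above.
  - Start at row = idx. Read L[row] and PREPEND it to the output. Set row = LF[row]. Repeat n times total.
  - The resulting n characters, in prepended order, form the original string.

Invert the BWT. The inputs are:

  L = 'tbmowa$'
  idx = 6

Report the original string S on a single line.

LF mapping: 5 2 3 4 6 1 0
Walk LF starting at row 6, prepending L[row]:
  step 1: row=6, L[6]='$', prepend. Next row=LF[6]=0
  step 2: row=0, L[0]='t', prepend. Next row=LF[0]=5
  step 3: row=5, L[5]='a', prepend. Next row=LF[5]=1
  step 4: row=1, L[1]='b', prepend. Next row=LF[1]=2
  step 5: row=2, L[2]='m', prepend. Next row=LF[2]=3
  step 6: row=3, L[3]='o', prepend. Next row=LF[3]=4
  step 7: row=4, L[4]='w', prepend. Next row=LF[4]=6
Reversed output: wombat$

Answer: wombat$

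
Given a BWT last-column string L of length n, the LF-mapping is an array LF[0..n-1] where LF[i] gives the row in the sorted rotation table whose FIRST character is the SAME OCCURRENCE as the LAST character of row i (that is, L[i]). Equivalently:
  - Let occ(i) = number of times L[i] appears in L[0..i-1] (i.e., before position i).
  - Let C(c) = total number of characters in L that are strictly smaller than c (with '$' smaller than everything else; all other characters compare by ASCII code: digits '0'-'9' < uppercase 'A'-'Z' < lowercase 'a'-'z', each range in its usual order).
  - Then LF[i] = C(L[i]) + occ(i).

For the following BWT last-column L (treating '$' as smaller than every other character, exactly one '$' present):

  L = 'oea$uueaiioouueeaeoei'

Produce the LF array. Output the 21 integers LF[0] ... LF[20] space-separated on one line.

Char counts: '$':1, 'a':3, 'e':6, 'i':3, 'o':4, 'u':4
C (first-col start): C('$')=0, C('a')=1, C('e')=4, C('i')=10, C('o')=13, C('u')=17
L[0]='o': occ=0, LF[0]=C('o')+0=13+0=13
L[1]='e': occ=0, LF[1]=C('e')+0=4+0=4
L[2]='a': occ=0, LF[2]=C('a')+0=1+0=1
L[3]='$': occ=0, LF[3]=C('$')+0=0+0=0
L[4]='u': occ=0, LF[4]=C('u')+0=17+0=17
L[5]='u': occ=1, LF[5]=C('u')+1=17+1=18
L[6]='e': occ=1, LF[6]=C('e')+1=4+1=5
L[7]='a': occ=1, LF[7]=C('a')+1=1+1=2
L[8]='i': occ=0, LF[8]=C('i')+0=10+0=10
L[9]='i': occ=1, LF[9]=C('i')+1=10+1=11
L[10]='o': occ=1, LF[10]=C('o')+1=13+1=14
L[11]='o': occ=2, LF[11]=C('o')+2=13+2=15
L[12]='u': occ=2, LF[12]=C('u')+2=17+2=19
L[13]='u': occ=3, LF[13]=C('u')+3=17+3=20
L[14]='e': occ=2, LF[14]=C('e')+2=4+2=6
L[15]='e': occ=3, LF[15]=C('e')+3=4+3=7
L[16]='a': occ=2, LF[16]=C('a')+2=1+2=3
L[17]='e': occ=4, LF[17]=C('e')+4=4+4=8
L[18]='o': occ=3, LF[18]=C('o')+3=13+3=16
L[19]='e': occ=5, LF[19]=C('e')+5=4+5=9
L[20]='i': occ=2, LF[20]=C('i')+2=10+2=12

Answer: 13 4 1 0 17 18 5 2 10 11 14 15 19 20 6 7 3 8 16 9 12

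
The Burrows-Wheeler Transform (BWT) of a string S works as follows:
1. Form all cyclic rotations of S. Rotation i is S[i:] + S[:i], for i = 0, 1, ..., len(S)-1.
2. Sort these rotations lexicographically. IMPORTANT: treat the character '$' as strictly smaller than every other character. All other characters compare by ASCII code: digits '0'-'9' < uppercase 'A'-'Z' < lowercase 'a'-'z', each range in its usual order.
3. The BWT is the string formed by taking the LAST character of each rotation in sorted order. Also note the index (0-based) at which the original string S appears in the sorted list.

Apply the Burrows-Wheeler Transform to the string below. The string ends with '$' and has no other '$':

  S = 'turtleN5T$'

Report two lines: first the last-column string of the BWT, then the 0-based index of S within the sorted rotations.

All 10 rotations (rotation i = S[i:]+S[:i]):
  rot[0] = turtleN5T$
  rot[1] = urtleN5T$t
  rot[2] = rtleN5T$tu
  rot[3] = tleN5T$tur
  rot[4] = leN5T$turt
  rot[5] = eN5T$turtl
  rot[6] = N5T$turtle
  rot[7] = 5T$turtleN
  rot[8] = T$turtleN5
  rot[9] = $turtleN5T
Sorted (with $ < everything):
  sorted[0] = $turtleN5T  (last char: 'T')
  sorted[1] = 5T$turtleN  (last char: 'N')
  sorted[2] = N5T$turtle  (last char: 'e')
  sorted[3] = T$turtleN5  (last char: '5')
  sorted[4] = eN5T$turtl  (last char: 'l')
  sorted[5] = leN5T$turt  (last char: 't')
  sorted[6] = rtleN5T$tu  (last char: 'u')
  sorted[7] = tleN5T$tur  (last char: 'r')
  sorted[8] = turtleN5T$  (last char: '$')
  sorted[9] = urtleN5T$t  (last char: 't')
Last column: TNe5ltur$t
Original string S is at sorted index 8

Answer: TNe5ltur$t
8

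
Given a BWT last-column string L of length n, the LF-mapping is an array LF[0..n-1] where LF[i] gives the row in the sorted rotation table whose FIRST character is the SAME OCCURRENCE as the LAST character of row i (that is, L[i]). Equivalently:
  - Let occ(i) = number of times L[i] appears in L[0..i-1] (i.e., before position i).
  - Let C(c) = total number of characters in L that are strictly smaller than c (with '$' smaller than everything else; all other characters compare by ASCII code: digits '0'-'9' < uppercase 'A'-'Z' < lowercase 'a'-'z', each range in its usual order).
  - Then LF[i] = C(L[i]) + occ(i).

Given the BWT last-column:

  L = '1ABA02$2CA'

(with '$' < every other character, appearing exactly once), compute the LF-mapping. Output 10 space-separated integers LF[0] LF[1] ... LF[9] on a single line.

Char counts: '$':1, '0':1, '1':1, '2':2, 'A':3, 'B':1, 'C':1
C (first-col start): C('$')=0, C('0')=1, C('1')=2, C('2')=3, C('A')=5, C('B')=8, C('C')=9
L[0]='1': occ=0, LF[0]=C('1')+0=2+0=2
L[1]='A': occ=0, LF[1]=C('A')+0=5+0=5
L[2]='B': occ=0, LF[2]=C('B')+0=8+0=8
L[3]='A': occ=1, LF[3]=C('A')+1=5+1=6
L[4]='0': occ=0, LF[4]=C('0')+0=1+0=1
L[5]='2': occ=0, LF[5]=C('2')+0=3+0=3
L[6]='$': occ=0, LF[6]=C('$')+0=0+0=0
L[7]='2': occ=1, LF[7]=C('2')+1=3+1=4
L[8]='C': occ=0, LF[8]=C('C')+0=9+0=9
L[9]='A': occ=2, LF[9]=C('A')+2=5+2=7

Answer: 2 5 8 6 1 3 0 4 9 7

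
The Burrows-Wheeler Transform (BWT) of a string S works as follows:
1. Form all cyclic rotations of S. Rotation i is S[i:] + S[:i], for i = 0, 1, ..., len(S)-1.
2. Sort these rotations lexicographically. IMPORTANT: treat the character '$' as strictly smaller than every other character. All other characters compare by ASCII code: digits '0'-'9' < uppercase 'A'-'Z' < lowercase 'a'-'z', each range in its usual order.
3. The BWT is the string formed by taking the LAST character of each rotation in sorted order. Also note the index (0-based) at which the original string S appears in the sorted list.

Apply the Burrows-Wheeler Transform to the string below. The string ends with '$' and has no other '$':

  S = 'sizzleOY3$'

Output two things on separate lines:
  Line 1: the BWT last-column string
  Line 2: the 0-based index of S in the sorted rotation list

Answer: 3YeOlsz$zi
7

Derivation:
All 10 rotations (rotation i = S[i:]+S[:i]):
  rot[0] = sizzleOY3$
  rot[1] = izzleOY3$s
  rot[2] = zzleOY3$si
  rot[3] = zleOY3$siz
  rot[4] = leOY3$sizz
  rot[5] = eOY3$sizzl
  rot[6] = OY3$sizzle
  rot[7] = Y3$sizzleO
  rot[8] = 3$sizzleOY
  rot[9] = $sizzleOY3
Sorted (with $ < everything):
  sorted[0] = $sizzleOY3  (last char: '3')
  sorted[1] = 3$sizzleOY  (last char: 'Y')
  sorted[2] = OY3$sizzle  (last char: 'e')
  sorted[3] = Y3$sizzleO  (last char: 'O')
  sorted[4] = eOY3$sizzl  (last char: 'l')
  sorted[5] = izzleOY3$s  (last char: 's')
  sorted[6] = leOY3$sizz  (last char: 'z')
  sorted[7] = sizzleOY3$  (last char: '$')
  sorted[8] = zleOY3$siz  (last char: 'z')
  sorted[9] = zzleOY3$si  (last char: 'i')
Last column: 3YeOlsz$zi
Original string S is at sorted index 7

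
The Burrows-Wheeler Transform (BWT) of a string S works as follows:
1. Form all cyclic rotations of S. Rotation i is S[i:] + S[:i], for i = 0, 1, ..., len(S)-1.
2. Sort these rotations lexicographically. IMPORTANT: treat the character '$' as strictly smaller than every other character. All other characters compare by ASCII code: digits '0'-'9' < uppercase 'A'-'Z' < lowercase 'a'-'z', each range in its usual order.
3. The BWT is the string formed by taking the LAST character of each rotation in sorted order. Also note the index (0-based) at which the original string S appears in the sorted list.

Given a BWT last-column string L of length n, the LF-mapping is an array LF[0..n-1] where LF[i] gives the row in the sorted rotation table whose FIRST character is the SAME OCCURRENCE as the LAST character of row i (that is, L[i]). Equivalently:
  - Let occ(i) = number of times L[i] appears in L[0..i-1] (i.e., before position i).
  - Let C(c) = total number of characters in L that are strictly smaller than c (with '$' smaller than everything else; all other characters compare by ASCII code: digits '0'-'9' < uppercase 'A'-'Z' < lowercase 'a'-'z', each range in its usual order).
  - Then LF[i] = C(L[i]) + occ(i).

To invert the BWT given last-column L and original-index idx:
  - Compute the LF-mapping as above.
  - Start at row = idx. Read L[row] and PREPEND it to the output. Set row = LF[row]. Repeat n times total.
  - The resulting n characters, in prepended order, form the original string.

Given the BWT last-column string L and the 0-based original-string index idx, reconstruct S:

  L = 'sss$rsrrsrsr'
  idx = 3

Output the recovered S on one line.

LF mapping: 6 7 8 0 1 9 2 3 10 4 11 5
Walk LF starting at row 3, prepending L[row]:
  step 1: row=3, L[3]='$', prepend. Next row=LF[3]=0
  step 2: row=0, L[0]='s', prepend. Next row=LF[0]=6
  step 3: row=6, L[6]='r', prepend. Next row=LF[6]=2
  step 4: row=2, L[2]='s', prepend. Next row=LF[2]=8
  step 5: row=8, L[8]='s', prepend. Next row=LF[8]=10
  step 6: row=10, L[10]='s', prepend. Next row=LF[10]=11
  step 7: row=11, L[11]='r', prepend. Next row=LF[11]=5
  step 8: row=5, L[5]='s', prepend. Next row=LF[5]=9
  step 9: row=9, L[9]='r', prepend. Next row=LF[9]=4
  step 10: row=4, L[4]='r', prepend. Next row=LF[4]=1
  step 11: row=1, L[1]='s', prepend. Next row=LF[1]=7
  step 12: row=7, L[7]='r', prepend. Next row=LF[7]=3
Reversed output: rsrrsrsssrs$

Answer: rsrrsrsssrs$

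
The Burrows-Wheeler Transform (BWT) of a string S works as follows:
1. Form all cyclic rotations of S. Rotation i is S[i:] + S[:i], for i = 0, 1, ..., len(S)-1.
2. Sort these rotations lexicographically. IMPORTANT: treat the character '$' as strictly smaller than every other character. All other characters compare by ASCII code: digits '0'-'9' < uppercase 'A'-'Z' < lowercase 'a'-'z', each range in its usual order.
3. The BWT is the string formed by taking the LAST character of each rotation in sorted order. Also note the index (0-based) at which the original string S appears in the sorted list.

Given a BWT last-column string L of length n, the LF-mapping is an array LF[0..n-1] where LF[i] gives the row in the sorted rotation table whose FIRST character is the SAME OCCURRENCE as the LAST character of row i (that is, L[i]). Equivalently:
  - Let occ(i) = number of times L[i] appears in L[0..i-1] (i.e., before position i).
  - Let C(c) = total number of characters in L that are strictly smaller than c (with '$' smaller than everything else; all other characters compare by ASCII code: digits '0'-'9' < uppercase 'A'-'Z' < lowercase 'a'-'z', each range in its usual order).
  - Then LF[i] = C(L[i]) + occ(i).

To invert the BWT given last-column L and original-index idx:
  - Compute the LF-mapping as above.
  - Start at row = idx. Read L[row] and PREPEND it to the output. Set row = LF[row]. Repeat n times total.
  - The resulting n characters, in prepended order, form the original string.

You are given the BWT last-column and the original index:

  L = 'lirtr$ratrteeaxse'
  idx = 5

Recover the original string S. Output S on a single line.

Answer: extraterrestrial$

Derivation:
LF mapping: 7 6 8 13 9 0 10 1 14 11 15 3 4 2 16 12 5
Walk LF starting at row 5, prepending L[row]:
  step 1: row=5, L[5]='$', prepend. Next row=LF[5]=0
  step 2: row=0, L[0]='l', prepend. Next row=LF[0]=7
  step 3: row=7, L[7]='a', prepend. Next row=LF[7]=1
  step 4: row=1, L[1]='i', prepend. Next row=LF[1]=6
  step 5: row=6, L[6]='r', prepend. Next row=LF[6]=10
  step 6: row=10, L[10]='t', prepend. Next row=LF[10]=15
  step 7: row=15, L[15]='s', prepend. Next row=LF[15]=12
  step 8: row=12, L[12]='e', prepend. Next row=LF[12]=4
  step 9: row=4, L[4]='r', prepend. Next row=LF[4]=9
  step 10: row=9, L[9]='r', prepend. Next row=LF[9]=11
  step 11: row=11, L[11]='e', prepend. Next row=LF[11]=3
  step 12: row=3, L[3]='t', prepend. Next row=LF[3]=13
  step 13: row=13, L[13]='a', prepend. Next row=LF[13]=2
  step 14: row=2, L[2]='r', prepend. Next row=LF[2]=8
  step 15: row=8, L[8]='t', prepend. Next row=LF[8]=14
  step 16: row=14, L[14]='x', prepend. Next row=LF[14]=16
  step 17: row=16, L[16]='e', prepend. Next row=LF[16]=5
Reversed output: extraterrestrial$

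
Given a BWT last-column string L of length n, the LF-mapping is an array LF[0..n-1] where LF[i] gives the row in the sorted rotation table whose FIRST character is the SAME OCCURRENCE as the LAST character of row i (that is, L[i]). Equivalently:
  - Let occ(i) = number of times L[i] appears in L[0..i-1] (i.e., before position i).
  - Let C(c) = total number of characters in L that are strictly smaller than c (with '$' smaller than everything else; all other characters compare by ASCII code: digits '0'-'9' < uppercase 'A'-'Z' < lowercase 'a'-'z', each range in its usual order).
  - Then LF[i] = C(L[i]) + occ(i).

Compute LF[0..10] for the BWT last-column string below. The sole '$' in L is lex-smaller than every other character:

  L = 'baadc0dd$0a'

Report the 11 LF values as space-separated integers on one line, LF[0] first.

Char counts: '$':1, '0':2, 'a':3, 'b':1, 'c':1, 'd':3
C (first-col start): C('$')=0, C('0')=1, C('a')=3, C('b')=6, C('c')=7, C('d')=8
L[0]='b': occ=0, LF[0]=C('b')+0=6+0=6
L[1]='a': occ=0, LF[1]=C('a')+0=3+0=3
L[2]='a': occ=1, LF[2]=C('a')+1=3+1=4
L[3]='d': occ=0, LF[3]=C('d')+0=8+0=8
L[4]='c': occ=0, LF[4]=C('c')+0=7+0=7
L[5]='0': occ=0, LF[5]=C('0')+0=1+0=1
L[6]='d': occ=1, LF[6]=C('d')+1=8+1=9
L[7]='d': occ=2, LF[7]=C('d')+2=8+2=10
L[8]='$': occ=0, LF[8]=C('$')+0=0+0=0
L[9]='0': occ=1, LF[9]=C('0')+1=1+1=2
L[10]='a': occ=2, LF[10]=C('a')+2=3+2=5

Answer: 6 3 4 8 7 1 9 10 0 2 5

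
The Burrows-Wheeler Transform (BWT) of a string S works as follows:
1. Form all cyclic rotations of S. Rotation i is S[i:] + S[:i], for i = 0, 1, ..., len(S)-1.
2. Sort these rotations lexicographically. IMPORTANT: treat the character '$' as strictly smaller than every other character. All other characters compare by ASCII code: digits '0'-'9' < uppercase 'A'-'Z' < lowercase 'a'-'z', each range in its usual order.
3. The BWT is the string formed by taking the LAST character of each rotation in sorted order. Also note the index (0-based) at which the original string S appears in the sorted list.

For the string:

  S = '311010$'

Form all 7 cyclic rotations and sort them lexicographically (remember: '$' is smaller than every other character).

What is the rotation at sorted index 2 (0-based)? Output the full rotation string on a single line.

All 7 rotations (rotation i = S[i:]+S[:i]):
  rot[0] = 311010$
  rot[1] = 11010$3
  rot[2] = 1010$31
  rot[3] = 010$311
  rot[4] = 10$3110
  rot[5] = 0$31101
  rot[6] = $311010
Sorted (with $ < everything):
  sorted[0] = $311010
  sorted[1] = 0$31101
  sorted[2] = 010$311
  sorted[3] = 10$3110
  sorted[4] = 1010$31
  sorted[5] = 11010$3
  sorted[6] = 311010$
sorted[2] = 010$311

Answer: 010$311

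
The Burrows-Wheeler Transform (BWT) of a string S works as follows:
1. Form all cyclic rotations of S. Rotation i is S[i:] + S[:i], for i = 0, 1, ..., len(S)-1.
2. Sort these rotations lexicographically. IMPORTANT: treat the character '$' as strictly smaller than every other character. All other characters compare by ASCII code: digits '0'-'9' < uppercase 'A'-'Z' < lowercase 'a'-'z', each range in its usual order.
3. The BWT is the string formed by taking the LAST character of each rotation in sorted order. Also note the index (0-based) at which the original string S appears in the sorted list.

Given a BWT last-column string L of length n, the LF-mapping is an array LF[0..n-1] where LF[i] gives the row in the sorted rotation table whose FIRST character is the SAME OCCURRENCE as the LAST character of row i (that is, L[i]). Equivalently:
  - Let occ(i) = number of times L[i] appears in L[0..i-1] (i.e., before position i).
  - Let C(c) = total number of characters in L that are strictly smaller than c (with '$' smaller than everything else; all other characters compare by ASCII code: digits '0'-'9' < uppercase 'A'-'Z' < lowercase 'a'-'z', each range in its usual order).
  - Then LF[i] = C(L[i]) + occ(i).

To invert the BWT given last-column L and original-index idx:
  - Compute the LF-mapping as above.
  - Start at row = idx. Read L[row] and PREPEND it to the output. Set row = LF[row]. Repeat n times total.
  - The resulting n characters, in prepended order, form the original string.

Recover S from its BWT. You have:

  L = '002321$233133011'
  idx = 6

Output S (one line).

Answer: 133032112133200$

Derivation:
LF mapping: 1 2 8 11 9 4 0 10 12 13 5 14 15 3 6 7
Walk LF starting at row 6, prepending L[row]:
  step 1: row=6, L[6]='$', prepend. Next row=LF[6]=0
  step 2: row=0, L[0]='0', prepend. Next row=LF[0]=1
  step 3: row=1, L[1]='0', prepend. Next row=LF[1]=2
  step 4: row=2, L[2]='2', prepend. Next row=LF[2]=8
  step 5: row=8, L[8]='3', prepend. Next row=LF[8]=12
  step 6: row=12, L[12]='3', prepend. Next row=LF[12]=15
  step 7: row=15, L[15]='1', prepend. Next row=LF[15]=7
  step 8: row=7, L[7]='2', prepend. Next row=LF[7]=10
  step 9: row=10, L[10]='1', prepend. Next row=LF[10]=5
  step 10: row=5, L[5]='1', prepend. Next row=LF[5]=4
  step 11: row=4, L[4]='2', prepend. Next row=LF[4]=9
  step 12: row=9, L[9]='3', prepend. Next row=LF[9]=13
  step 13: row=13, L[13]='0', prepend. Next row=LF[13]=3
  step 14: row=3, L[3]='3', prepend. Next row=LF[3]=11
  step 15: row=11, L[11]='3', prepend. Next row=LF[11]=14
  step 16: row=14, L[14]='1', prepend. Next row=LF[14]=6
Reversed output: 133032112133200$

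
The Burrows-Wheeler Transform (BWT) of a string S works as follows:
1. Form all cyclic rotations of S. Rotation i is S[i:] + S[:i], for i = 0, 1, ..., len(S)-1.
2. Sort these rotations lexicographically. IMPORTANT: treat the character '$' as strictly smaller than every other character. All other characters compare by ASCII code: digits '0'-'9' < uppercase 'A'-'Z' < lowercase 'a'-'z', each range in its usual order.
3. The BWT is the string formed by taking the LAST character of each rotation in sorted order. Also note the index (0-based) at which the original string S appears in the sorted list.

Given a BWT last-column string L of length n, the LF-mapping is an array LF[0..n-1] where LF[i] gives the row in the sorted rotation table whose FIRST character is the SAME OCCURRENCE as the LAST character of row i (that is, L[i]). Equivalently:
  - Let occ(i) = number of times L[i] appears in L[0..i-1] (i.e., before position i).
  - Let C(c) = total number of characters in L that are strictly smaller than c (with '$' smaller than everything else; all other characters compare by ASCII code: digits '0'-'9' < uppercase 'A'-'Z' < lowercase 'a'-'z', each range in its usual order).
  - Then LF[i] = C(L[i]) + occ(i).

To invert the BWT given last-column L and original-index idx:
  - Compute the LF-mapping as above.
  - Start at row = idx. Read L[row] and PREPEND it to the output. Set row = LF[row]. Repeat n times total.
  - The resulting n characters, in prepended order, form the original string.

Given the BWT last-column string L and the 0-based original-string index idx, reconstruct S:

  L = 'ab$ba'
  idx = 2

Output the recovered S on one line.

LF mapping: 1 3 0 4 2
Walk LF starting at row 2, prepending L[row]:
  step 1: row=2, L[2]='$', prepend. Next row=LF[2]=0
  step 2: row=0, L[0]='a', prepend. Next row=LF[0]=1
  step 3: row=1, L[1]='b', prepend. Next row=LF[1]=3
  step 4: row=3, L[3]='b', prepend. Next row=LF[3]=4
  step 5: row=4, L[4]='a', prepend. Next row=LF[4]=2
Reversed output: abba$

Answer: abba$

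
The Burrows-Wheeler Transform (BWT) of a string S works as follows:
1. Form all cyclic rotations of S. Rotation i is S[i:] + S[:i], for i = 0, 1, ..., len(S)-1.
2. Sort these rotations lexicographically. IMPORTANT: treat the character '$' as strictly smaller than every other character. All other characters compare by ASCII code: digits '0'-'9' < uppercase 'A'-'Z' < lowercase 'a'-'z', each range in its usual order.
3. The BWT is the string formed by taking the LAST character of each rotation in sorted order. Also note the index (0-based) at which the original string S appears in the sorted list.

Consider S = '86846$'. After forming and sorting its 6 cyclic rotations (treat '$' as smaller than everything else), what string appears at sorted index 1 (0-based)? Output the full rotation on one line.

All 6 rotations (rotation i = S[i:]+S[:i]):
  rot[0] = 86846$
  rot[1] = 6846$8
  rot[2] = 846$86
  rot[3] = 46$868
  rot[4] = 6$8684
  rot[5] = $86846
Sorted (with $ < everything):
  sorted[0] = $86846
  sorted[1] = 46$868
  sorted[2] = 6$8684
  sorted[3] = 6846$8
  sorted[4] = 846$86
  sorted[5] = 86846$
sorted[1] = 46$868

Answer: 46$868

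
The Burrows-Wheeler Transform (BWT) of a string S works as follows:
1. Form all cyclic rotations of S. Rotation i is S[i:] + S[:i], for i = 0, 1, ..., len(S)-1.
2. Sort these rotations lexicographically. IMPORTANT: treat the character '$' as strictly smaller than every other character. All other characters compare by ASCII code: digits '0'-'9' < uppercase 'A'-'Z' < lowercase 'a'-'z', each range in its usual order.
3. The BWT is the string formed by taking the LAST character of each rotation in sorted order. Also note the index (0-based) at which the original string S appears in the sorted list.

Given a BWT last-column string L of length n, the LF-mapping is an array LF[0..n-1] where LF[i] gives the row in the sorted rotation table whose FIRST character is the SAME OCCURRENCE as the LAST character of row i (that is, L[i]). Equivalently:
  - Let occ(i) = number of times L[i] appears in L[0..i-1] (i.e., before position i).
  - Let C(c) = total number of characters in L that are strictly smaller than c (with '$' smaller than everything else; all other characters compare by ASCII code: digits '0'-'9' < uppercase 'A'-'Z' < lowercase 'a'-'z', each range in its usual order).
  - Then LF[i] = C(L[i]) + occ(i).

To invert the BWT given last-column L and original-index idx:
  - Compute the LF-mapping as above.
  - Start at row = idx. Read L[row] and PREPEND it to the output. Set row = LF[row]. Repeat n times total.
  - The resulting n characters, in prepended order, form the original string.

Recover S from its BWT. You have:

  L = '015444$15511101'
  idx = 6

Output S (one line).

Answer: 14141150515410$

Derivation:
LF mapping: 1 3 12 9 10 11 0 4 13 14 5 6 7 2 8
Walk LF starting at row 6, prepending L[row]:
  step 1: row=6, L[6]='$', prepend. Next row=LF[6]=0
  step 2: row=0, L[0]='0', prepend. Next row=LF[0]=1
  step 3: row=1, L[1]='1', prepend. Next row=LF[1]=3
  step 4: row=3, L[3]='4', prepend. Next row=LF[3]=9
  step 5: row=9, L[9]='5', prepend. Next row=LF[9]=14
  step 6: row=14, L[14]='1', prepend. Next row=LF[14]=8
  step 7: row=8, L[8]='5', prepend. Next row=LF[8]=13
  step 8: row=13, L[13]='0', prepend. Next row=LF[13]=2
  step 9: row=2, L[2]='5', prepend. Next row=LF[2]=12
  step 10: row=12, L[12]='1', prepend. Next row=LF[12]=7
  step 11: row=7, L[7]='1', prepend. Next row=LF[7]=4
  step 12: row=4, L[4]='4', prepend. Next row=LF[4]=10
  step 13: row=10, L[10]='1', prepend. Next row=LF[10]=5
  step 14: row=5, L[5]='4', prepend. Next row=LF[5]=11
  step 15: row=11, L[11]='1', prepend. Next row=LF[11]=6
Reversed output: 14141150515410$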